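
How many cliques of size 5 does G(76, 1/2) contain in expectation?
E[# K_5] = C(76, 5) · (1/2)^C(5, 2) = 18474840 / 2^10 = 2309355/128 = 18041.8359375

For each 5-subset S of vertices (there are C(76, 5) = 18474840 such S), let X_S = 1 if S induces a K_5 (all C(5, 2) = 10 edges present). Then P(X_S = 1) = (1/2)^10 = 1/1024. By linearity of expectation, E[# K_5] = C(76, 5) · (1/2)^10 = 18474840 / 1024 = 2309355/128 = 18041.8359375.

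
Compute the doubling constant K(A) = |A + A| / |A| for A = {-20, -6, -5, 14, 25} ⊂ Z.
K = |A + A| / |A| = 15/5 = 3

Enumerate A + A = {a + b : a, b ∈ A}. With |A| = 5, there are |A|^2 = 25 ordered sum pairs; collecting distinct values, A + A = {-40, -26, -25, -12, -11, -10, -6, 5, 8, 9, 19, 20, 28, 39, 50}, so |A + A| = 15. Thus K = 15/5 = 3. For comparison, the minimum possible |A + A| over all 5-element sets is 2·5 − 1 = 9 (so min K = 9/5), attained only by arithmetic progressions.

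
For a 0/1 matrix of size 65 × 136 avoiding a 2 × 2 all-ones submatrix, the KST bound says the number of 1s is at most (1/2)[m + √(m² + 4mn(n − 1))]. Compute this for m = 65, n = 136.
z(65, 136; 2, 2) ≤ (1/2)[65 + √(65² + 4·65·136·135)] = (1/2)[65 + √4777825] = 1125.4118

Kővári–Sós–Turán: let r_1, ..., r_65 be the row sums and z = Σ r_i the total number of 1s. Each pair of columns can share at most one row with both entries 1 (else a 2×2 all-ones block appears), so Σ_i C(r_i, 2) ≤ C(136, 2) = 9180. By convexity Σ_i C(r_i, 2) ≥ 65·C(z/65, 2) = z(z − 65)/(2·65), giving z² − 65z − 65·136·135 ≤ 0 and hence z ≤ (1/2)[65 + √(4225 + 4·1193400)] = (1/2)[65 + √4777825] ≈ (1/2)(65 + 2185.8236) = 1125.4118.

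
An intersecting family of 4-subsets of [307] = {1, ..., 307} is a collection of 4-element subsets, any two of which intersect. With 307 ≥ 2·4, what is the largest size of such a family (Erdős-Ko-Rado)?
max |F| = C(306, 3) = 4728720

The Erdős-Ko-Rado theorem states: for n ≥ 2k, an intersecting family of k-subsets of an n-element set has size at most C(n − 1, k − 1), with equality for 'star' families {A ⊆ [n] : |A| = k, i ∈ A} (fix an element i). For n = 307, k = 4: C(306, 3) = 4728720.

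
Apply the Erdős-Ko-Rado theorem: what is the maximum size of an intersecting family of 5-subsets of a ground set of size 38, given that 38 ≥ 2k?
max |F| = C(37, 4) = 66045

Erdős-Ko-Rado (1961): when n ≥ 2k, max |F| = C(n−1, k−1). The bound is attained by the star {A : i ∈ A} for any fixed i ∈ [n]. Here C(38−1, 5−1) = C(37, 4) = 66045.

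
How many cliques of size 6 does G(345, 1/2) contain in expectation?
E[# K_6] = C(345, 6) · (1/2)^C(6, 2) = 2241808767660 / 2^15 = 560452191915/8192 ≈ 68414574.208374

For each 6-subset S of vertices (there are C(345, 6) = 2241808767660 such S), let X_S = 1 if S induces a K_6 (all C(6, 2) = 15 edges present). Then P(X_S = 1) = (1/2)^15 = 1/32768. By linearity of expectation, E[# K_6] = C(345, 6) · (1/2)^15 = 2241808767660 / 32768 = 560452191915/8192 ≈ 68414574.208374.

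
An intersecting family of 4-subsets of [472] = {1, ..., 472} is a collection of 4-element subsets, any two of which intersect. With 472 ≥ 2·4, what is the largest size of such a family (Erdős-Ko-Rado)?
max |F| = C(471, 3) = 17303755

The Erdős-Ko-Rado theorem states: for n ≥ 2k, an intersecting family of k-subsets of an n-element set has size at most C(n − 1, k − 1), with equality for 'star' families {A ⊆ [n] : |A| = k, i ∈ A} (fix an element i). For n = 472, k = 4: C(471, 3) = 17303755.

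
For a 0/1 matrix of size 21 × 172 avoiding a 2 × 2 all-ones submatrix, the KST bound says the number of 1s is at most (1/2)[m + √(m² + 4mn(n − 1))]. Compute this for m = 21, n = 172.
z(21, 172; 2, 2) ≤ (1/2)[21 + √(21² + 4·21·172·171)] = (1/2)[21 + √2471049] = 796.4785

Kővári–Sós–Turán: let r_1, ..., r_21 be the row sums and z = Σ r_i the total number of 1s. Each pair of columns can share at most one row with both entries 1 (else a 2×2 all-ones block appears), so Σ_i C(r_i, 2) ≤ C(172, 2) = 14706. By convexity Σ_i C(r_i, 2) ≥ 21·C(z/21, 2) = z(z − 21)/(2·21), giving z² − 21z − 21·172·171 ≤ 0 and hence z ≤ (1/2)[21 + √(441 + 4·617652)] = (1/2)[21 + √2471049] ≈ (1/2)(21 + 1571.9571) = 796.4785.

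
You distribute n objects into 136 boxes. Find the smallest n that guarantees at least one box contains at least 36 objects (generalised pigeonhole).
n = (36 − 1)·136 + 1 = 4761

By the generalised pigeonhole principle, to guarantee some box contains ≥ r objects we need more than (r − 1) · k objects total. Threshold: n = (r − 1) · k + 1. With r = 36 and k = 136: n = 35 · 136 + 1 = 4760 + 1 = 4761. For n = 4760 = 35 · 136, we can put exactly 35 objects in every box, avoiding 36 in any single one — so 4761 is tight.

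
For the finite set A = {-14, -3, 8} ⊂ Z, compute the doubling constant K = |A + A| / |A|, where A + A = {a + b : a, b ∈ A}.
K = |A + A| / |A| = 5/3

Enumerate A + A = {a + b : a, b ∈ A}. With |A| = 3, there are |A|^2 = 9 ordered sum pairs; collecting distinct values, A + A = {-28, -17, -6, 5, 16}, so |A + A| = 5. Thus K = 5/3. Here |A + A| = 2|A| − 1 = 5, the minimum possible — so K = 5/3 is minimal, which holds iff A is an arithmetic progression.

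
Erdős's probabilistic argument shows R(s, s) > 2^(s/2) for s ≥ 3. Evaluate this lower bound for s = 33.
2^(33/2) = 92681.9; so R(33, 33) > 92681.9

Colour each edge of K_n uniformly at random with red/blue. The expected number of monochromatic K_33 is C(n, 33) · 2 · 2^(−C(33,2)). If C(n, 33) · 2^(1 − C(33,2)) < 1, then with positive probability no monochromatic K_33 exists, so R(33, 33) > n. The standard estimate C(n, 33) ≤ n^33/33! shows this inequality holds whenever n ≤ 2^(33/2) (since 33! · 2^(C(33,2) − 1) > 2^(33^2/2) ≥ n^33). Hence R(33, 33) > 2^(33/2) = 92681.9.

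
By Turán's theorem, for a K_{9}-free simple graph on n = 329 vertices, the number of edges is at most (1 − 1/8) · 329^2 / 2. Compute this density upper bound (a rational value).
Turán density bound = (7/8) · 329^2/2 = 757687/16 ≈ 47355.4375

Turán's theorem: ex(n, K_{r+1}) is achieved by the complete r-partite Turán graph T(n, r) with parts as balanced as possible, and is at most (1 − 1/r) · n^2/2. For r = 8, n = 329: the density bound is (7/8) · 108241/2 = 757687/16 ≈ 47355.4375. The integer-valued extremum is e(T(329, 8)) = 47355, which is strictly less than the density bound 757687/16 since 8 ∤ 329 (the parts of T(329, 8) cannot all be equal).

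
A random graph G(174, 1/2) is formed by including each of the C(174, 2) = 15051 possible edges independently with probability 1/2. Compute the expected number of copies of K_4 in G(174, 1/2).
E[# K_4] = C(174, 4) · (1/2)^C(4, 2) = 36890001 / 2^6 = 576406.265625

For each 4-subset S of vertices (there are C(174, 4) = 36890001 such S), let X_S = 1 if S induces a K_4 (all C(4, 2) = 6 edges present). Then P(X_S = 1) = (1/2)^6 = 1/64. By linearity of expectation, E[# K_4] = C(174, 4) · (1/2)^6 = 36890001 / 64 = 576406.265625.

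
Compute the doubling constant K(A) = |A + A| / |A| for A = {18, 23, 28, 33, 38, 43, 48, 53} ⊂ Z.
K = |A + A| / |A| = 15/8

Enumerate A + A = {a + b : a, b ∈ A}. With |A| = 8, there are |A|^2 = 64 ordered sum pairs; collecting distinct values, A + A = {36, 41, 46, 51, 56, 61, 66, 71, 76, 81, 86, 91, 96, 101, 106}, so |A + A| = 15. Thus K = 15/8. Here |A + A| = 2|A| − 1 = 15, the minimum possible — so K = 15/8 is minimal, which holds iff A is an arithmetic progression.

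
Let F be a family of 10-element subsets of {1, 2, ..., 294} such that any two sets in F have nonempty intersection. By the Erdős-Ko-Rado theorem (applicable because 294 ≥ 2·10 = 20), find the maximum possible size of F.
max |F| = C(293, 9) = 38740172144007620

The Erdős-Ko-Rado theorem states: for n ≥ 2k, an intersecting family of k-subsets of an n-element set has size at most C(n − 1, k − 1), with equality for 'star' families {A ⊆ [n] : |A| = k, i ∈ A} (fix an element i). For n = 294, k = 10: C(293, 9) = 38740172144007620.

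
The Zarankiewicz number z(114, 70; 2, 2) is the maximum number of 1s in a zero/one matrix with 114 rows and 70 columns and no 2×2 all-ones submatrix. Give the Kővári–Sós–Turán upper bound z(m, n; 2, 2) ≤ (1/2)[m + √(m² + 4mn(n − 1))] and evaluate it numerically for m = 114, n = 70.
z(114, 70; 2, 2) ≤ (1/2)[114 + √(114² + 4·114·70·69)] = (1/2)[114 + √2215476] = 801.2238

Kővári–Sós–Turán: let r_1, ..., r_114 be the row sums and z = Σ r_i the total number of 1s. Each pair of columns can share at most one row with both entries 1 (else a 2×2 all-ones block appears), so Σ_i C(r_i, 2) ≤ C(70, 2) = 2415. By convexity Σ_i C(r_i, 2) ≥ 114·C(z/114, 2) = z(z − 114)/(2·114), giving z² − 114z − 114·70·69 ≤ 0 and hence z ≤ (1/2)[114 + √(12996 + 4·550620)] = (1/2)[114 + √2215476] ≈ (1/2)(114 + 1488.4475) = 801.2238.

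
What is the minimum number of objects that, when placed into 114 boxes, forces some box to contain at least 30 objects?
n = (30 − 1)·114 + 1 = 3307

By the generalised pigeonhole principle, to guarantee some box contains ≥ r objects we need more than (r − 1) · k objects total. Threshold: n = (r − 1) · k + 1. With r = 30 and k = 114: n = 29 · 114 + 1 = 3306 + 1 = 3307. For n = 3306 = 29 · 114, we can put exactly 29 objects in every box, avoiding 30 in any single one — so 3307 is tight.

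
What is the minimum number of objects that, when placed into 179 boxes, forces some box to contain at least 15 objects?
n = (15 − 1)·179 + 1 = 2507

By the generalised pigeonhole principle, to guarantee some box contains ≥ r objects we need more than (r − 1) · k objects total. Threshold: n = (r − 1) · k + 1. With r = 15 and k = 179: n = 14 · 179 + 1 = 2506 + 1 = 2507. For n = 2506 = 14 · 179, we can put exactly 14 objects in every box, avoiding 15 in any single one — so 2507 is tight.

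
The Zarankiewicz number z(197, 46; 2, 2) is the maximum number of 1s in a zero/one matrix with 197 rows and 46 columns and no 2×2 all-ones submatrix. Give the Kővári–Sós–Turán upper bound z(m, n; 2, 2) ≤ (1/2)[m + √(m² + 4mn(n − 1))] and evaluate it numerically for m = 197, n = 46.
z(197, 46; 2, 2) ≤ (1/2)[197 + √(197² + 4·197·46·45)] = (1/2)[197 + √1669969] = 744.6364

Kővári–Sós–Turán: let r_1, ..., r_197 be the row sums and z = Σ r_i the total number of 1s. Each pair of columns can share at most one row with both entries 1 (else a 2×2 all-ones block appears), so Σ_i C(r_i, 2) ≤ C(46, 2) = 1035. By convexity Σ_i C(r_i, 2) ≥ 197·C(z/197, 2) = z(z − 197)/(2·197), giving z² − 197z − 197·46·45 ≤ 0 and hence z ≤ (1/2)[197 + √(38809 + 4·407790)] = (1/2)[197 + √1669969] ≈ (1/2)(197 + 1292.2728) = 744.6364.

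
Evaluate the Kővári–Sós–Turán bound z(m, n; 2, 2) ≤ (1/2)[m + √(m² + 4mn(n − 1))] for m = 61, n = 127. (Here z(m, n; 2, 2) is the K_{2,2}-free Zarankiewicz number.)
z(61, 127; 2, 2) ≤ (1/2)[61 + √(61² + 4·61·127·126)] = (1/2)[61 + √3908209] = 1018.9595

Kővári–Sós–Turán: let r_1, ..., r_61 be the row sums and z = Σ r_i the total number of 1s. Each pair of columns can share at most one row with both entries 1 (else a 2×2 all-ones block appears), so Σ_i C(r_i, 2) ≤ C(127, 2) = 8001. By convexity Σ_i C(r_i, 2) ≥ 61·C(z/61, 2) = z(z − 61)/(2·61), giving z² − 61z − 61·127·126 ≤ 0 and hence z ≤ (1/2)[61 + √(3721 + 4·976122)] = (1/2)[61 + √3908209] ≈ (1/2)(61 + 1976.9191) = 1018.9595.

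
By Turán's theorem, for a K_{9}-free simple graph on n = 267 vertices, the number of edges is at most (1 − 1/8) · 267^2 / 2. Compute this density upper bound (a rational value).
Turán density bound = (7/8) · 267^2/2 = 499023/16 ≈ 31188.9375

Turán's theorem: ex(n, K_{r+1}) is achieved by the complete r-partite Turán graph T(n, r) with parts as balanced as possible, and is at most (1 − 1/r) · n^2/2. For r = 8, n = 267: the density bound is (7/8) · 71289/2 = 499023/16 ≈ 31188.9375. The integer-valued extremum is e(T(267, 8)) = 31188, which is strictly less than the density bound 499023/16 since 8 ∤ 267 (the parts of T(267, 8) cannot all be equal).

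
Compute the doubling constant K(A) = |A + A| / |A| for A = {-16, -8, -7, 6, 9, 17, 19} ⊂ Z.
K = |A + A| / |A| = 26/7

Enumerate A + A = {a + b : a, b ∈ A}. With |A| = 7, there are |A|^2 = 49 ordered sum pairs; collecting distinct values, A + A = {-32, -24, -23, -16, -15, -14, -10, -7, -2, -1, 1, 2, 3, 9, 10, 11, 12, 15, 18, 23, 25, 26, 28, 34, 36, 38}, so |A + A| = 26. Thus K = 26/7. For comparison, the minimum possible |A + A| over all 7-element sets is 2·7 − 1 = 13 (so min K = 13/7), attained only by arithmetic progressions.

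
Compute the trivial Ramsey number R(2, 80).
R(2, 80) = 80

R(2, k) = k for all k ≥ 2: in a 2-colouring of K_k, either some edge is red (a red K_2) or all edges are blue (a blue K_k). And K_{79} coloured all-blue has no blue K_80, so R(2, 80) > 79. Hence R(2, 80) = 80.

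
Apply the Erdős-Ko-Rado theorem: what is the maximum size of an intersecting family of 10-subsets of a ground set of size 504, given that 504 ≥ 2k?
max |F| = C(503, 9) = 5285542290850434250

Erdős-Ko-Rado (1961): when n ≥ 2k, max |F| = C(n−1, k−1). The bound is attained by the star {A : i ∈ A} for any fixed i ∈ [n]. Here C(504−1, 10−1) = C(503, 9) = 5285542290850434250.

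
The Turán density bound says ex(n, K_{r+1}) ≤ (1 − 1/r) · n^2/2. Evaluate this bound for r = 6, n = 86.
Turán density bound = (5/6) · 86^2/2 = 9245/3 ≈ 3081.6667

Turán's theorem: ex(n, K_{r+1}) is achieved by the complete r-partite Turán graph T(n, r) with parts as balanced as possible, and is at most (1 − 1/r) · n^2/2. For r = 6, n = 86: the density bound is (5/6) · 7396/2 = 9245/3 ≈ 3081.6667. The integer-valued extremum is e(T(86, 6)) = 3081, which is strictly less than the density bound 9245/3 since 6 ∤ 86 (the parts of T(86, 6) cannot all be equal).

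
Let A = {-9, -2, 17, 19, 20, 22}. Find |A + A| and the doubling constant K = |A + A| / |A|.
K = |A + A| / |A| = 20/6 = 10/3

Enumerate A + A = {a + b : a, b ∈ A}. With |A| = 6, there are |A|^2 = 36 ordered sum pairs; collecting distinct values, A + A = {-18, -11, -4, 8, 10, 11, 13, 15, 17, 18, 20, 34, 36, 37, 38, 39, 40, 41, 42, 44}, so |A + A| = 20. Thus K = 20/6 = 10/3. For comparison, the minimum possible |A + A| over all 6-element sets is 2·6 − 1 = 11 (so min K = 11/6), attained only by arithmetic progressions.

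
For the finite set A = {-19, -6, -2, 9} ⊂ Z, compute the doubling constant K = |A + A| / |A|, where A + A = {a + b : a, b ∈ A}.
K = |A + A| / |A| = 10/4 = 5/2

Enumerate A + A = {a + b : a, b ∈ A}. With |A| = 4, there are |A|^2 = 16 ordered sum pairs; collecting distinct values, A + A = {-38, -25, -21, -12, -10, -8, -4, 3, 7, 18}, so |A + A| = 10. Thus K = 10/4 = 5/2. For comparison, the minimum possible |A + A| over all 4-element sets is 2·4 − 1 = 7 (so min K = 7/4), attained only by arithmetic progressions.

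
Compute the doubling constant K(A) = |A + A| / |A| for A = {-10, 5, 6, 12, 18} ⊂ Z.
K = |A + A| / |A| = 14/5

Enumerate A + A = {a + b : a, b ∈ A}. With |A| = 5, there are |A|^2 = 25 ordered sum pairs; collecting distinct values, A + A = {-20, -5, -4, 2, 8, 10, 11, 12, 17, 18, 23, 24, 30, 36}, so |A + A| = 14. Thus K = 14/5. For comparison, the minimum possible |A + A| over all 5-element sets is 2·5 − 1 = 9 (so min K = 9/5), attained only by arithmetic progressions.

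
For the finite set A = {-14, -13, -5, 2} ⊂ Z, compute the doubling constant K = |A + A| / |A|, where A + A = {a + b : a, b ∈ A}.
K = |A + A| / |A| = 10/4 = 5/2

Enumerate A + A = {a + b : a, b ∈ A}. With |A| = 4, there are |A|^2 = 16 ordered sum pairs; collecting distinct values, A + A = {-28, -27, -26, -19, -18, -12, -11, -10, -3, 4}, so |A + A| = 10. Thus K = 10/4 = 5/2. For comparison, the minimum possible |A + A| over all 4-element sets is 2·4 − 1 = 7 (so min K = 7/4), attained only by arithmetic progressions.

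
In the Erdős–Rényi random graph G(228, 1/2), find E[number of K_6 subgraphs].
E[# K_6] = C(228, 6) · (1/2)^C(6, 2) = 182587922160 / 2^15 = 11411745135/2048 ≈ 5572141.179199

For each 6-subset S of vertices (there are C(228, 6) = 182587922160 such S), let X_S = 1 if S induces a K_6 (all C(6, 2) = 15 edges present). Then P(X_S = 1) = (1/2)^15 = 1/32768. By linearity of expectation, E[# K_6] = C(228, 6) · (1/2)^15 = 182587922160 / 32768 = 11411745135/2048 ≈ 5572141.179199.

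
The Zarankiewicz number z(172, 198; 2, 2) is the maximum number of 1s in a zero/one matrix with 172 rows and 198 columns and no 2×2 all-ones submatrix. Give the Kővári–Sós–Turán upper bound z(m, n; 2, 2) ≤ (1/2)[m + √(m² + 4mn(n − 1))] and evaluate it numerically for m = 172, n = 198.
z(172, 198; 2, 2) ≤ (1/2)[172 + √(172² + 4·172·198·197)] = (1/2)[172 + √26865712] = 2677.6072

Kővári–Sós–Turán: let r_1, ..., r_172 be the row sums and z = Σ r_i the total number of 1s. Each pair of columns can share at most one row with both entries 1 (else a 2×2 all-ones block appears), so Σ_i C(r_i, 2) ≤ C(198, 2) = 19503. By convexity Σ_i C(r_i, 2) ≥ 172·C(z/172, 2) = z(z − 172)/(2·172), giving z² − 172z − 172·198·197 ≤ 0 and hence z ≤ (1/2)[172 + √(29584 + 4·6709032)] = (1/2)[172 + √26865712] ≈ (1/2)(172 + 5183.2144) = 2677.6072.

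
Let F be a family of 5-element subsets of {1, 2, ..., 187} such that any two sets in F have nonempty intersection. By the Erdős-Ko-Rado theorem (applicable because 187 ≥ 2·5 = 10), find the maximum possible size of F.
max |F| = C(186, 4) = 48277230

The Erdős-Ko-Rado theorem states: for n ≥ 2k, an intersecting family of k-subsets of an n-element set has size at most C(n − 1, k − 1), with equality for 'star' families {A ⊆ [n] : |A| = k, i ∈ A} (fix an element i). For n = 187, k = 5: C(186, 4) = 48277230.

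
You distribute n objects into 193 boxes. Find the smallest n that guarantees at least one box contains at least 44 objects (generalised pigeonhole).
n = (44 − 1)·193 + 1 = 8300

By the generalised pigeonhole principle, to guarantee some box contains ≥ r objects we need more than (r − 1) · k objects total. Threshold: n = (r − 1) · k + 1. With r = 44 and k = 193: n = 43 · 193 + 1 = 8299 + 1 = 8300. For n = 8299 = 43 · 193, we can put exactly 43 objects in every box, avoiding 44 in any single one — so 8300 is tight.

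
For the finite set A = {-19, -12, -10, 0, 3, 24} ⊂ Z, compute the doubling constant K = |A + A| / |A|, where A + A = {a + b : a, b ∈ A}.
K = |A + A| / |A| = 21/6 = 7/2

Enumerate A + A = {a + b : a, b ∈ A}. With |A| = 6, there are |A|^2 = 36 ordered sum pairs; collecting distinct values, A + A = {-38, -31, -29, -24, -22, -20, -19, -16, -12, -10, -9, -7, 0, 3, 5, 6, 12, 14, 24, 27, 48}, so |A + A| = 21. Thus K = 21/6 = 7/2. For comparison, the minimum possible |A + A| over all 6-element sets is 2·6 − 1 = 11 (so min K = 11/6), attained only by arithmetic progressions.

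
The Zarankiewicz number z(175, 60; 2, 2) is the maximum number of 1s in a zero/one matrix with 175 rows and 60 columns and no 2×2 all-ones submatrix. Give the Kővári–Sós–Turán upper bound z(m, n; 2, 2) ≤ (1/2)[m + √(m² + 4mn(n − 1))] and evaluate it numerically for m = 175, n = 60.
z(175, 60; 2, 2) ≤ (1/2)[175 + √(175² + 4·175·60·59)] = (1/2)[175 + √2508625] = 879.432

Kővári–Sós–Turán: let r_1, ..., r_175 be the row sums and z = Σ r_i the total number of 1s. Each pair of columns can share at most one row with both entries 1 (else a 2×2 all-ones block appears), so Σ_i C(r_i, 2) ≤ C(60, 2) = 1770. By convexity Σ_i C(r_i, 2) ≥ 175·C(z/175, 2) = z(z − 175)/(2·175), giving z² − 175z − 175·60·59 ≤ 0 and hence z ≤ (1/2)[175 + √(30625 + 4·619500)] = (1/2)[175 + √2508625] ≈ (1/2)(175 + 1583.8639) = 879.432.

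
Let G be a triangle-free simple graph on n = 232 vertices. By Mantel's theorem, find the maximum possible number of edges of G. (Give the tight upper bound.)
ex(232, K_3) = ⌊232^2/4⌋ = 13456

Mantel (1907): a triangle-free graph on n vertices has at most ⌊n^2/4⌋ edges, with equality for the complete bipartite graph K_{⌊n/2⌋, ⌈n/2⌉}. For n = 232: ⌊232^2/4⌋ = ⌊53824/4⌋ = 13456. The extremal graph is K_{116, 116}, which has 116·116 = 13456 edges.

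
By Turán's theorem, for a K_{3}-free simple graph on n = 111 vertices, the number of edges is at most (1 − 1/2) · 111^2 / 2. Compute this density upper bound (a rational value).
Turán density bound = (1/2) · 111^2/2 = 12321/4 ≈ 3080.25

Turán's theorem: ex(n, K_{r+1}) is achieved by the complete r-partite Turán graph T(n, r) with parts as balanced as possible, and is at most (1 − 1/r) · n^2/2. For r = 2, n = 111: the density bound is (1/2) · 12321/2 = 12321/4 ≈ 3080.25. The integer-valued extremum is e(T(111, 2)) = 3080, which is strictly less than the density bound 12321/4 since 2 ∤ 111 (the parts of T(111, 2) cannot all be equal).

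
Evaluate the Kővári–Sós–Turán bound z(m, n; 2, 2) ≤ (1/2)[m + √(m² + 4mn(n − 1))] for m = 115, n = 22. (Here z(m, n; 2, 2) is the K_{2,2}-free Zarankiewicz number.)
z(115, 22; 2, 2) ≤ (1/2)[115 + √(115² + 4·115·22·21)] = (1/2)[115 + √225745] = 295.0631

Kővári–Sós–Turán: let r_1, ..., r_115 be the row sums and z = Σ r_i the total number of 1s. Each pair of columns can share at most one row with both entries 1 (else a 2×2 all-ones block appears), so Σ_i C(r_i, 2) ≤ C(22, 2) = 231. By convexity Σ_i C(r_i, 2) ≥ 115·C(z/115, 2) = z(z − 115)/(2·115), giving z² − 115z − 115·22·21 ≤ 0 and hence z ≤ (1/2)[115 + √(13225 + 4·53130)] = (1/2)[115 + √225745] ≈ (1/2)(115 + 475.1263) = 295.0631.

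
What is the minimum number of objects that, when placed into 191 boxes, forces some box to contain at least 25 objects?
n = (25 − 1)·191 + 1 = 4585

By the generalised pigeonhole principle, to guarantee some box contains ≥ r objects we need more than (r − 1) · k objects total. Threshold: n = (r − 1) · k + 1. With r = 25 and k = 191: n = 24 · 191 + 1 = 4584 + 1 = 4585. For n = 4584 = 24 · 191, we can put exactly 24 objects in every box, avoiding 25 in any single one — so 4585 is tight.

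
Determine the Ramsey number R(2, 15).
R(2, 15) = 15

R(2, k) = k for all k ≥ 2: in a 2-colouring of K_k, either some edge is red (a red K_2) or all edges are blue (a blue K_k). And K_{14} coloured all-blue has no blue K_15, so R(2, 15) > 14. Hence R(2, 15) = 15.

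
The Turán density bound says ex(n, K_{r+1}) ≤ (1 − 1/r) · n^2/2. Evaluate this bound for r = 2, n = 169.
Turán density bound = (1/2) · 169^2/2 = 28561/4 ≈ 7140.25

Turán's theorem: ex(n, K_{r+1}) is achieved by the complete r-partite Turán graph T(n, r) with parts as balanced as possible, and is at most (1 − 1/r) · n^2/2. For r = 2, n = 169: the density bound is (1/2) · 28561/2 = 28561/4 ≈ 7140.25. The integer-valued extremum is e(T(169, 2)) = 7140, which is strictly less than the density bound 28561/4 since 2 ∤ 169 (the parts of T(169, 2) cannot all be equal).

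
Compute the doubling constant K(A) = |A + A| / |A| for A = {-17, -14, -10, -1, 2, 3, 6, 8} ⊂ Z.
K = |A + A| / |A| = 30/8 = 15/4

Enumerate A + A = {a + b : a, b ∈ A}. With |A| = 8, there are |A|^2 = 64 ordered sum pairs; collecting distinct values, A + A = {-34, -31, -28, -27, -24, -20, -18, -15, -14, -12, -11, -9, -8, -7, -6, -4, -2, 1, 2, 4, 5, 6, 7, 8, 9, 10, 11, 12, 14, 16}, so |A + A| = 30. Thus K = 30/8 = 15/4. For comparison, the minimum possible |A + A| over all 8-element sets is 2·8 − 1 = 15 (so min K = 15/8), attained only by arithmetic progressions.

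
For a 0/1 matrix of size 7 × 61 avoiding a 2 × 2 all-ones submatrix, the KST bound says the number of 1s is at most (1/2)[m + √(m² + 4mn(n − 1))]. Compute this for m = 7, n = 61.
z(7, 61; 2, 2) ≤ (1/2)[7 + √(7² + 4·7·61·60)] = (1/2)[7 + √102529] = 163.6007

Kővári–Sós–Turán: let r_1, ..., r_7 be the row sums and z = Σ r_i the total number of 1s. Each pair of columns can share at most one row with both entries 1 (else a 2×2 all-ones block appears), so Σ_i C(r_i, 2) ≤ C(61, 2) = 1830. By convexity Σ_i C(r_i, 2) ≥ 7·C(z/7, 2) = z(z − 7)/(2·7), giving z² − 7z − 7·61·60 ≤ 0 and hence z ≤ (1/2)[7 + √(49 + 4·25620)] = (1/2)[7 + √102529] ≈ (1/2)(7 + 320.2015) = 163.6007.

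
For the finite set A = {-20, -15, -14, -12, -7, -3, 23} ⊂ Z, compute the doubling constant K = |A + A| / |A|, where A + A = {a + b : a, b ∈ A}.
K = |A + A| / |A| = 27/7

Enumerate A + A = {a + b : a, b ∈ A}. With |A| = 7, there are |A|^2 = 49 ordered sum pairs; collecting distinct values, A + A = {-40, -35, -34, -32, -30, -29, -28, -27, -26, -24, -23, -22, -21, -19, -18, -17, -15, -14, -10, -6, 3, 8, 9, 11, 16, 20, 46}, so |A + A| = 27. Thus K = 27/7. For comparison, the minimum possible |A + A| over all 7-element sets is 2·7 − 1 = 13 (so min K = 13/7), attained only by arithmetic progressions.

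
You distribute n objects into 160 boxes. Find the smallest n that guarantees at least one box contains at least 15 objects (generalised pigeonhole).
n = (15 − 1)·160 + 1 = 2241

By the generalised pigeonhole principle, to guarantee some box contains ≥ r objects we need more than (r − 1) · k objects total. Threshold: n = (r − 1) · k + 1. With r = 15 and k = 160: n = 14 · 160 + 1 = 2240 + 1 = 2241. For n = 2240 = 14 · 160, we can put exactly 14 objects in every box, avoiding 15 in any single one — so 2241 is tight.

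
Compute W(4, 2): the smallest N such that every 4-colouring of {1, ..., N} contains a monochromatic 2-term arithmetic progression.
W(4, 2) = 4 + 1 = 5

A 2-term AP is any pair of integers, so a monochromatic 2-AP exists iff some colour is used at least twice. With 4 colours, the colouring i ↦ i on {1, ..., 4} uses each colour once, avoiding any monochromatic pair, so W(4, 2) > 4. For {1, ..., 5}, pigeonhole forces two integers of the same colour, which form a monochromatic 2-AP. Hence W(4, 2) = 5.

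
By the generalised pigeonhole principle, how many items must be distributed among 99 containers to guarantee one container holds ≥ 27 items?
n = (27 − 1)·99 + 1 = 2575

By the generalised pigeonhole principle, to guarantee some box contains ≥ r objects we need more than (r − 1) · k objects total. Threshold: n = (r − 1) · k + 1. With r = 27 and k = 99: n = 26 · 99 + 1 = 2574 + 1 = 2575. For n = 2574 = 26 · 99, we can put exactly 26 objects in every box, avoiding 27 in any single one — so 2575 is tight.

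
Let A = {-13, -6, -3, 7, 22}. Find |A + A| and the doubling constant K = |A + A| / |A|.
K = |A + A| / |A| = 14/5

Enumerate A + A = {a + b : a, b ∈ A}. With |A| = 5, there are |A|^2 = 25 ordered sum pairs; collecting distinct values, A + A = {-26, -19, -16, -12, -9, -6, 1, 4, 9, 14, 16, 19, 29, 44}, so |A + A| = 14. Thus K = 14/5. For comparison, the minimum possible |A + A| over all 5-element sets is 2·5 − 1 = 9 (so min K = 9/5), attained only by arithmetic progressions.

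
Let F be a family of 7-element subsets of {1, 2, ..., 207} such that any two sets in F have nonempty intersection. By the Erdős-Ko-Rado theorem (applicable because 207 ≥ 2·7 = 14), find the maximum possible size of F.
max |F| = C(206, 6) = 98619368491

The Erdős-Ko-Rado theorem states: for n ≥ 2k, an intersecting family of k-subsets of an n-element set has size at most C(n − 1, k − 1), with equality for 'star' families {A ⊆ [n] : |A| = k, i ∈ A} (fix an element i). For n = 207, k = 7: C(206, 6) = 98619368491.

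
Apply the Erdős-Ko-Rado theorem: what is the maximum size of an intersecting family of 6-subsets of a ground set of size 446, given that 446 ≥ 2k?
max |F| = C(445, 5) = 142176009339

Erdős-Ko-Rado (1961): when n ≥ 2k, max |F| = C(n−1, k−1). The bound is attained by the star {A : i ∈ A} for any fixed i ∈ [n]. Here C(446−1, 6−1) = C(445, 5) = 142176009339.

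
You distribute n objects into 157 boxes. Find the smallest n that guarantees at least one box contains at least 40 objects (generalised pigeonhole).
n = (40 − 1)·157 + 1 = 6124

By the generalised pigeonhole principle, to guarantee some box contains ≥ r objects we need more than (r − 1) · k objects total. Threshold: n = (r − 1) · k + 1. With r = 40 and k = 157: n = 39 · 157 + 1 = 6123 + 1 = 6124. For n = 6123 = 39 · 157, we can put exactly 39 objects in every box, avoiding 40 in any single one — so 6124 is tight.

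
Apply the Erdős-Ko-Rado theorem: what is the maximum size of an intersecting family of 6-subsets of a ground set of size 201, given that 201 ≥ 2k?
max |F| = C(200, 5) = 2535650040

Erdős-Ko-Rado (1961): when n ≥ 2k, max |F| = C(n−1, k−1). The bound is attained by the star {A : i ∈ A} for any fixed i ∈ [n]. Here C(201−1, 6−1) = C(200, 5) = 2535650040.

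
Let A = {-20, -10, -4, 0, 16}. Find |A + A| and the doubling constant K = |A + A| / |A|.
K = |A + A| / |A| = 13/5

Enumerate A + A = {a + b : a, b ∈ A}. With |A| = 5, there are |A|^2 = 25 ordered sum pairs; collecting distinct values, A + A = {-40, -30, -24, -20, -14, -10, -8, -4, 0, 6, 12, 16, 32}, so |A + A| = 13. Thus K = 13/5. For comparison, the minimum possible |A + A| over all 5-element sets is 2·5 − 1 = 9 (so min K = 9/5), attained only by arithmetic progressions.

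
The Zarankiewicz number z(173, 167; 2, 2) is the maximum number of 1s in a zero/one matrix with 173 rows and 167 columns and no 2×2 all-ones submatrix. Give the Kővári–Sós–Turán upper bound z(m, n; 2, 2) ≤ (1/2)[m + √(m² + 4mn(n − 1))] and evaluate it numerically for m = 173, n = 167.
z(173, 167; 2, 2) ≤ (1/2)[173 + √(173² + 4·173·167·166)] = (1/2)[173 + √19213553] = 2278.1634

Kővári–Sós–Turán: let r_1, ..., r_173 be the row sums and z = Σ r_i the total number of 1s. Each pair of columns can share at most one row with both entries 1 (else a 2×2 all-ones block appears), so Σ_i C(r_i, 2) ≤ C(167, 2) = 13861. By convexity Σ_i C(r_i, 2) ≥ 173·C(z/173, 2) = z(z − 173)/(2·173), giving z² − 173z − 173·167·166 ≤ 0 and hence z ≤ (1/2)[173 + √(29929 + 4·4795906)] = (1/2)[173 + √19213553] ≈ (1/2)(173 + 4383.3267) = 2278.1634.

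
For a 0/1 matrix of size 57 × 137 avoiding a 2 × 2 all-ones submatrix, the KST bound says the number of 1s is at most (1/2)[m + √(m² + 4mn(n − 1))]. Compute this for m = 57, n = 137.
z(57, 137; 2, 2) ≤ (1/2)[57 + √(57² + 4·57·137·136)] = (1/2)[57 + √4251345] = 1059.4395

Kővári–Sós–Turán: let r_1, ..., r_57 be the row sums and z = Σ r_i the total number of 1s. Each pair of columns can share at most one row with both entries 1 (else a 2×2 all-ones block appears), so Σ_i C(r_i, 2) ≤ C(137, 2) = 9316. By convexity Σ_i C(r_i, 2) ≥ 57·C(z/57, 2) = z(z − 57)/(2·57), giving z² − 57z − 57·137·136 ≤ 0 and hence z ≤ (1/2)[57 + √(3249 + 4·1062024)] = (1/2)[57 + √4251345] ≈ (1/2)(57 + 2061.879) = 1059.4395.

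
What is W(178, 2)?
W(178, 2) = 178 + 1 = 179

A 2-term AP is any pair of integers, so a monochromatic 2-AP exists iff some colour is used at least twice. With 178 colours, the colouring i ↦ i on {1, ..., 178} uses each colour once, avoiding any monochromatic pair, so W(178, 2) > 178. For {1, ..., 179}, pigeonhole forces two integers of the same colour, which form a monochromatic 2-AP. Hence W(178, 2) = 179.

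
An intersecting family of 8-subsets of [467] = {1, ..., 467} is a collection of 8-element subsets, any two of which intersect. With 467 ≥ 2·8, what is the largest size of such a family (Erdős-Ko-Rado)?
max |F| = C(466, 7) = 904915521191440

Erdős-Ko-Rado (1961): when n ≥ 2k, max |F| = C(n−1, k−1). The bound is attained by the star {A : i ∈ A} for any fixed i ∈ [n]. Here C(467−1, 8−1) = C(466, 7) = 904915521191440.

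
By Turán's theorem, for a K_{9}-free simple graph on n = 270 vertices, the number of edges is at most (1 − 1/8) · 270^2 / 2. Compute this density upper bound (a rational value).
Turán density bound = (7/8) · 270^2/2 = 127575/4 ≈ 31893.75

Turán's theorem: ex(n, K_{r+1}) is achieved by the complete r-partite Turán graph T(n, r) with parts as balanced as possible, and is at most (1 − 1/r) · n^2/2. For r = 8, n = 270: the density bound is (7/8) · 72900/2 = 127575/4 ≈ 31893.75. The integer-valued extremum is e(T(270, 8)) = 31893, which is strictly less than the density bound 127575/4 since 8 ∤ 270 (the parts of T(270, 8) cannot all be equal).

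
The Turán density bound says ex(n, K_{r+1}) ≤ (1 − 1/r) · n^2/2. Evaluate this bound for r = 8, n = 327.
Turán density bound = (7/8) · 327^2/2 = 748503/16 ≈ 46781.4375

Turán's theorem: ex(n, K_{r+1}) is achieved by the complete r-partite Turán graph T(n, r) with parts as balanced as possible, and is at most (1 − 1/r) · n^2/2. For r = 8, n = 327: the density bound is (7/8) · 106929/2 = 748503/16 ≈ 46781.4375. The integer-valued extremum is e(T(327, 8)) = 46781, which is strictly less than the density bound 748503/16 since 8 ∤ 327 (the parts of T(327, 8) cannot all be equal).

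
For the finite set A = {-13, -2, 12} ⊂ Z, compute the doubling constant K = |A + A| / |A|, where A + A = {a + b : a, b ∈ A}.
K = |A + A| / |A| = 6/3 = 2

Enumerate A + A = {a + b : a, b ∈ A}. With |A| = 3, there are |A|^2 = 9 ordered sum pairs; collecting distinct values, A + A = {-26, -15, -4, -1, 10, 24}, so |A + A| = 6. Thus K = 6/3 = 2. For comparison, the minimum possible |A + A| over all 3-element sets is 2·3 − 1 = 5 (so min K = 5/3), attained only by arithmetic progressions.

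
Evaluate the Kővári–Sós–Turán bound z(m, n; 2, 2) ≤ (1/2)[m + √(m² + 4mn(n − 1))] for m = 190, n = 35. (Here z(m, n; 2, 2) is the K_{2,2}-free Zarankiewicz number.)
z(190, 35; 2, 2) ≤ (1/2)[190 + √(190² + 4·190·35·34)] = (1/2)[190 + √940500] = 579.8969

Kővári–Sós–Turán: let r_1, ..., r_190 be the row sums and z = Σ r_i the total number of 1s. Each pair of columns can share at most one row with both entries 1 (else a 2×2 all-ones block appears), so Σ_i C(r_i, 2) ≤ C(35, 2) = 595. By convexity Σ_i C(r_i, 2) ≥ 190·C(z/190, 2) = z(z − 190)/(2·190), giving z² − 190z − 190·35·34 ≤ 0 and hence z ≤ (1/2)[190 + √(36100 + 4·226100)] = (1/2)[190 + √940500] ≈ (1/2)(190 + 969.7938) = 579.8969.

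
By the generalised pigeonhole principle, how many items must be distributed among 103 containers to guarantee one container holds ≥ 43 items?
n = (43 − 1)·103 + 1 = 4327

By the generalised pigeonhole principle, to guarantee some box contains ≥ r objects we need more than (r − 1) · k objects total. Threshold: n = (r − 1) · k + 1. With r = 43 and k = 103: n = 42 · 103 + 1 = 4326 + 1 = 4327. For n = 4326 = 42 · 103, we can put exactly 42 objects in every box, avoiding 43 in any single one — so 4327 is tight.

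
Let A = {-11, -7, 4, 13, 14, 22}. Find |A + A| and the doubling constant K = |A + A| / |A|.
K = |A + A| / |A| = 20/6 = 10/3

Enumerate A + A = {a + b : a, b ∈ A}. With |A| = 6, there are |A|^2 = 36 ordered sum pairs; collecting distinct values, A + A = {-22, -18, -14, -7, -3, 2, 3, 6, 7, 8, 11, 15, 17, 18, 26, 27, 28, 35, 36, 44}, so |A + A| = 20. Thus K = 20/6 = 10/3. For comparison, the minimum possible |A + A| over all 6-element sets is 2·6 − 1 = 11 (so min K = 11/6), attained only by arithmetic progressions.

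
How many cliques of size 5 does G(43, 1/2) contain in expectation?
E[# K_5] = C(43, 5) · (1/2)^C(5, 2) = 962598 / 2^10 = 481299/512 ≈ 940.037109

For each 5-subset S of vertices (there are C(43, 5) = 962598 such S), let X_S = 1 if S induces a K_5 (all C(5, 2) = 10 edges present). Then P(X_S = 1) = (1/2)^10 = 1/1024. By linearity of expectation, E[# K_5] = C(43, 5) · (1/2)^10 = 962598 / 1024 = 481299/512 ≈ 940.037109.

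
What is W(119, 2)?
W(119, 2) = 119 + 1 = 120

A 2-term AP is any pair of integers, so a monochromatic 2-AP exists iff some colour is used at least twice. With 119 colours, the colouring i ↦ i on {1, ..., 119} uses each colour once, avoiding any monochromatic pair, so W(119, 2) > 119. For {1, ..., 120}, pigeonhole forces two integers of the same colour, which form a monochromatic 2-AP. Hence W(119, 2) = 120.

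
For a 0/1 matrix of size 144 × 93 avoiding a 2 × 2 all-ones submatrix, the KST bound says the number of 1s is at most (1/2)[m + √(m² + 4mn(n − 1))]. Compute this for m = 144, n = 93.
z(144, 93; 2, 2) ≤ (1/2)[144 + √(144² + 4·144·93·92)] = (1/2)[144 + √4948992] = 1184.3165

Kővári–Sós–Turán: let r_1, ..., r_144 be the row sums and z = Σ r_i the total number of 1s. Each pair of columns can share at most one row with both entries 1 (else a 2×2 all-ones block appears), so Σ_i C(r_i, 2) ≤ C(93, 2) = 4278. By convexity Σ_i C(r_i, 2) ≥ 144·C(z/144, 2) = z(z − 144)/(2·144), giving z² − 144z − 144·93·92 ≤ 0 and hence z ≤ (1/2)[144 + √(20736 + 4·1232064)] = (1/2)[144 + √4948992] ≈ (1/2)(144 + 2224.633) = 1184.3165.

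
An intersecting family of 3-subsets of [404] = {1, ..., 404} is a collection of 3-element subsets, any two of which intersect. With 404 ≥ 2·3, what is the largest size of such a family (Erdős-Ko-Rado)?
max |F| = C(403, 2) = 81003

The Erdős-Ko-Rado theorem states: for n ≥ 2k, an intersecting family of k-subsets of an n-element set has size at most C(n − 1, k − 1), with equality for 'star' families {A ⊆ [n] : |A| = k, i ∈ A} (fix an element i). For n = 404, k = 3: C(403, 2) = 81003.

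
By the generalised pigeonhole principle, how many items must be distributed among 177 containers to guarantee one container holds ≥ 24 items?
n = (24 − 1)·177 + 1 = 4072

By the generalised pigeonhole principle, to guarantee some box contains ≥ r objects we need more than (r − 1) · k objects total. Threshold: n = (r − 1) · k + 1. With r = 24 and k = 177: n = 23 · 177 + 1 = 4071 + 1 = 4072. For n = 4071 = 23 · 177, we can put exactly 23 objects in every box, avoiding 24 in any single one — so 4072 is tight.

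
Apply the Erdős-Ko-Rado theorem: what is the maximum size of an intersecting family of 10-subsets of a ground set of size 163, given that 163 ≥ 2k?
max |F| = C(162, 9) = 168899639028120

The Erdős-Ko-Rado theorem states: for n ≥ 2k, an intersecting family of k-subsets of an n-element set has size at most C(n − 1, k − 1), with equality for 'star' families {A ⊆ [n] : |A| = k, i ∈ A} (fix an element i). For n = 163, k = 10: C(162, 9) = 168899639028120.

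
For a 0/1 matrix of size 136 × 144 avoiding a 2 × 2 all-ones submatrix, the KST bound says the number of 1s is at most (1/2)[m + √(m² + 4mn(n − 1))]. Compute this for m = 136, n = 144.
z(136, 144; 2, 2) ≤ (1/2)[136 + √(136² + 4·136·144·143)] = (1/2)[136 + √11220544] = 1742.854

Kővári–Sós–Turán: let r_1, ..., r_136 be the row sums and z = Σ r_i the total number of 1s. Each pair of columns can share at most one row with both entries 1 (else a 2×2 all-ones block appears), so Σ_i C(r_i, 2) ≤ C(144, 2) = 10296. By convexity Σ_i C(r_i, 2) ≥ 136·C(z/136, 2) = z(z − 136)/(2·136), giving z² − 136z − 136·144·143 ≤ 0 and hence z ≤ (1/2)[136 + √(18496 + 4·2800512)] = (1/2)[136 + √11220544] ≈ (1/2)(136 + 3349.708) = 1742.854.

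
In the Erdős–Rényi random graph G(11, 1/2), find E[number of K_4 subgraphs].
E[# K_4] = C(11, 4) · (1/2)^C(4, 2) = 330 / 2^6 = 165/32 = 5.15625

For each 4-subset S of vertices (there are C(11, 4) = 330 such S), let X_S = 1 if S induces a K_4 (all C(4, 2) = 6 edges present). Then P(X_S = 1) = (1/2)^6 = 1/64. By linearity of expectation, E[# K_4] = C(11, 4) · (1/2)^6 = 330 / 64 = 165/32 = 5.15625.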